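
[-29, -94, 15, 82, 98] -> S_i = Random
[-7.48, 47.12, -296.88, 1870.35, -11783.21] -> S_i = -7.48*(-6.30)^i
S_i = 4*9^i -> [4, 36, 324, 2916, 26244]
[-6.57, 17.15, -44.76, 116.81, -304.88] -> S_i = -6.57*(-2.61)^i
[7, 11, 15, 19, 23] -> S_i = 7 + 4*i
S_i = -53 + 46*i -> [-53, -7, 39, 85, 131]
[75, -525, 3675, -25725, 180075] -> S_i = 75*-7^i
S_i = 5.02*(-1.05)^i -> [5.02, -5.27, 5.53, -5.81, 6.1]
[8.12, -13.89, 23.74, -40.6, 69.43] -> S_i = 8.12*(-1.71)^i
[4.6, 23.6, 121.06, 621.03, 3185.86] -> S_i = 4.60*5.13^i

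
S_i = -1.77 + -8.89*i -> [-1.77, -10.66, -19.55, -28.44, -37.33]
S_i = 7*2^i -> [7, 14, 28, 56, 112]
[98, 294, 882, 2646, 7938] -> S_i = 98*3^i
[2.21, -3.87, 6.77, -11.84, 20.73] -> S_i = 2.21*(-1.75)^i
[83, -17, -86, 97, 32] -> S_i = Random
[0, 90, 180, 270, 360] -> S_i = 0 + 90*i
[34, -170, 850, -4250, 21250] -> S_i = 34*-5^i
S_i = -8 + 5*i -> [-8, -3, 2, 7, 12]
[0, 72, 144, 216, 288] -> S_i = 0 + 72*i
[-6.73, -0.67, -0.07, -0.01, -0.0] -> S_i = -6.73*0.10^i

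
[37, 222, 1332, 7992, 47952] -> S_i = 37*6^i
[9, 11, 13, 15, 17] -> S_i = 9 + 2*i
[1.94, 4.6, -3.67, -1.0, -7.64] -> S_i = Random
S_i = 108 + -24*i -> [108, 84, 60, 36, 12]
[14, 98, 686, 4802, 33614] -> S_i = 14*7^i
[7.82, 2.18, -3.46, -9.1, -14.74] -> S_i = 7.82 + -5.64*i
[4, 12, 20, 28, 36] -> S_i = 4 + 8*i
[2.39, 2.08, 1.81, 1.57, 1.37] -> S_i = 2.39*0.87^i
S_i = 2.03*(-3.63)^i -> [2.03, -7.37, 26.75, -97.1, 352.47]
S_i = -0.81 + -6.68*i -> [-0.81, -7.49, -14.17, -20.85, -27.53]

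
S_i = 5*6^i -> [5, 30, 180, 1080, 6480]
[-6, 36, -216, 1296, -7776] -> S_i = -6*-6^i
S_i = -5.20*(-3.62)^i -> [-5.2, 18.82, -68.14, 246.68, -892.97]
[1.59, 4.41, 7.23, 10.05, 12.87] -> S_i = 1.59 + 2.82*i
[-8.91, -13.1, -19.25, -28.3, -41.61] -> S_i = -8.91*1.47^i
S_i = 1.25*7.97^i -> [1.25, 9.96, 79.4, 632.83, 5043.63]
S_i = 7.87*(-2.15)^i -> [7.87, -16.92, 36.38, -78.22, 168.16]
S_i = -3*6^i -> [-3, -18, -108, -648, -3888]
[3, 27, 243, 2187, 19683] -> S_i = 3*9^i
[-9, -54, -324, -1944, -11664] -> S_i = -9*6^i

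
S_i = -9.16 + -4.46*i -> [-9.16, -13.62, -18.08, -22.54, -27.0]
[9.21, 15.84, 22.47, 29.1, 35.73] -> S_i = 9.21 + 6.63*i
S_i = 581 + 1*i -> [581, 582, 583, 584, 585]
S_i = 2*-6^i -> [2, -12, 72, -432, 2592]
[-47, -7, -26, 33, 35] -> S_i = Random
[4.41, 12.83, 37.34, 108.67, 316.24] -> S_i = 4.41*2.91^i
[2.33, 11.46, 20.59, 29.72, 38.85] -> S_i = 2.33 + 9.13*i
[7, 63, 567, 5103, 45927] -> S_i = 7*9^i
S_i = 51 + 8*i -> [51, 59, 67, 75, 83]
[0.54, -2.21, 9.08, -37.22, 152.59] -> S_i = 0.54*(-4.10)^i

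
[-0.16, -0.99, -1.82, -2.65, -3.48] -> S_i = -0.16 + -0.83*i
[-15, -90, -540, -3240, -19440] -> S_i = -15*6^i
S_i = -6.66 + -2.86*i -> [-6.66, -9.52, -12.38, -15.24, -18.1]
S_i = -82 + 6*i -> [-82, -76, -70, -64, -58]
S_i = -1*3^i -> [-1, -3, -9, -27, -81]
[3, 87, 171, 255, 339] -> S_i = 3 + 84*i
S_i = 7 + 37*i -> [7, 44, 81, 118, 155]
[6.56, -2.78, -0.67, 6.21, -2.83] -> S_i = Random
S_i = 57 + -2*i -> [57, 55, 53, 51, 49]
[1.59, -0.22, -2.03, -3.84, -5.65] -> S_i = 1.59 + -1.81*i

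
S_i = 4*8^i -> [4, 32, 256, 2048, 16384]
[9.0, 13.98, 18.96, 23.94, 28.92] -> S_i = 9.00 + 4.98*i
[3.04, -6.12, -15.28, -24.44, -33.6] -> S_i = 3.04 + -9.16*i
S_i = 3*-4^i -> [3, -12, 48, -192, 768]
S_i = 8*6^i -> [8, 48, 288, 1728, 10368]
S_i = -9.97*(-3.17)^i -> [-9.97, 31.6, -100.19, 317.59, -1006.77]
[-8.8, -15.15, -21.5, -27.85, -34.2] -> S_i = -8.80 + -6.35*i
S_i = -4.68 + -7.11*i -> [-4.68, -11.79, -18.9, -26.01, -33.12]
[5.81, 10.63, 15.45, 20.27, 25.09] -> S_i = 5.81 + 4.82*i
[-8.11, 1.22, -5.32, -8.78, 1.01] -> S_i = Random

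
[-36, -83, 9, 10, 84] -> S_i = Random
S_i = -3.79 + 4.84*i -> [-3.79, 1.05, 5.89, 10.73, 15.57]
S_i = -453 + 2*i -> [-453, -451, -449, -447, -445]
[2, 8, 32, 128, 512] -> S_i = 2*4^i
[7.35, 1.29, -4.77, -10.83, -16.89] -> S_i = 7.35 + -6.06*i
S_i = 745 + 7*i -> [745, 752, 759, 766, 773]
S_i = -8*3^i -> [-8, -24, -72, -216, -648]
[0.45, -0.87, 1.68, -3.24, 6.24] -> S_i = 0.45*(-1.93)^i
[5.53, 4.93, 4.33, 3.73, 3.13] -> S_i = 5.53 + -0.60*i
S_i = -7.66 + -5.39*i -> [-7.66, -13.05, -18.44, -23.83, -29.22]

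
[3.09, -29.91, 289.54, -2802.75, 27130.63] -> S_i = 3.09*(-9.68)^i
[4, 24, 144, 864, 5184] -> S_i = 4*6^i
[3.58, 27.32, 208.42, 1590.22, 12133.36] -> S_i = 3.58*7.63^i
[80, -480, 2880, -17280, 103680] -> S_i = 80*-6^i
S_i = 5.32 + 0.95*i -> [5.32, 6.27, 7.22, 8.17, 9.12]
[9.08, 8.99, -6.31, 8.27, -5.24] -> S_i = Random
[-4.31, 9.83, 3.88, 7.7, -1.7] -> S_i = Random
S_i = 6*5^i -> [6, 30, 150, 750, 3750]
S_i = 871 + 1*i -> [871, 872, 873, 874, 875]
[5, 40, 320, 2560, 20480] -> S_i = 5*8^i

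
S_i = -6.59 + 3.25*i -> [-6.59, -3.34, -0.09, 3.16, 6.41]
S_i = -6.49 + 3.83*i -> [-6.49, -2.66, 1.17, 5.0, 8.83]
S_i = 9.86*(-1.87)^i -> [9.86, -18.44, 34.48, -64.48, 120.57]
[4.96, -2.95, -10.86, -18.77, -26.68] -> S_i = 4.96 + -7.91*i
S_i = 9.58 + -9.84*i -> [9.58, -0.26, -10.1, -19.94, -29.78]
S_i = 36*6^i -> [36, 216, 1296, 7776, 46656]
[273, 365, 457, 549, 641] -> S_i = 273 + 92*i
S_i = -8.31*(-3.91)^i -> [-8.31, 32.49, -127.04, 496.74, -1942.26]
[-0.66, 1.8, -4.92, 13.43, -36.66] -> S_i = -0.66*(-2.73)^i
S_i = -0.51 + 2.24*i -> [-0.51, 1.73, 3.97, 6.21, 8.45]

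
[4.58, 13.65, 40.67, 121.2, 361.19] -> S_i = 4.58*2.98^i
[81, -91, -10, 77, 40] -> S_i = Random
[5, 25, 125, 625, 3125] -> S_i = 5*5^i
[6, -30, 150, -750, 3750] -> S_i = 6*-5^i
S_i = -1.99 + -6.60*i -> [-1.99, -8.59, -15.19, -21.79, -28.39]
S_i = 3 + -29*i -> [3, -26, -55, -84, -113]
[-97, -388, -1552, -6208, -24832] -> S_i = -97*4^i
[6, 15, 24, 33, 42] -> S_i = 6 + 9*i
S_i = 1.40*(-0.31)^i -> [1.4, -0.43, 0.13, -0.04, 0.01]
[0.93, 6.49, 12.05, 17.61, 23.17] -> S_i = 0.93 + 5.56*i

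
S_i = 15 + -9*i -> [15, 6, -3, -12, -21]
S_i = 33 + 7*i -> [33, 40, 47, 54, 61]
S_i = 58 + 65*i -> [58, 123, 188, 253, 318]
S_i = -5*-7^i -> [-5, 35, -245, 1715, -12005]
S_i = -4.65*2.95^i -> [-4.65, -13.72, -40.47, -119.38, -352.16]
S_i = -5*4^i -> [-5, -20, -80, -320, -1280]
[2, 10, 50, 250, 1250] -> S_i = 2*5^i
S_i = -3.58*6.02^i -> [-3.58, -21.55, -129.74, -781.04, -4701.85]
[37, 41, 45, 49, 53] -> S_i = 37 + 4*i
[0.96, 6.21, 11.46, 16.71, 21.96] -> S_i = 0.96 + 5.25*i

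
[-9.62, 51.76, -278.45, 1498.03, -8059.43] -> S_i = -9.62*(-5.38)^i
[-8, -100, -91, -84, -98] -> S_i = Random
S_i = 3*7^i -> [3, 21, 147, 1029, 7203]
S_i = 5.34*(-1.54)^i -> [5.34, -8.22, 12.66, -19.5, 30.03]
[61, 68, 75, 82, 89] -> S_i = 61 + 7*i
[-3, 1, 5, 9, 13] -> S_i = -3 + 4*i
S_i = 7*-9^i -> [7, -63, 567, -5103, 45927]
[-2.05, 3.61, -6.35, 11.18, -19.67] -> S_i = -2.05*(-1.76)^i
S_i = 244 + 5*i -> [244, 249, 254, 259, 264]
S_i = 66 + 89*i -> [66, 155, 244, 333, 422]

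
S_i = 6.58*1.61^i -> [6.58, 10.59, 17.06, 27.46, 44.21]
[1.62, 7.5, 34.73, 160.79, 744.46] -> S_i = 1.62*4.63^i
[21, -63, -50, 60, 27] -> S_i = Random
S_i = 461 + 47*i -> [461, 508, 555, 602, 649]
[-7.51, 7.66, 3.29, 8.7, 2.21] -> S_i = Random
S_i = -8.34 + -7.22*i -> [-8.34, -15.56, -22.78, -30.0, -37.22]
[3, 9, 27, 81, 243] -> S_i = 3*3^i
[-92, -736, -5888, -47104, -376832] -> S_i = -92*8^i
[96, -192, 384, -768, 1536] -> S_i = 96*-2^i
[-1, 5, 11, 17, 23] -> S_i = -1 + 6*i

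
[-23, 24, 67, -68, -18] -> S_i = Random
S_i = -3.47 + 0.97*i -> [-3.47, -2.5, -1.53, -0.56, 0.41]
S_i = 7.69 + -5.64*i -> [7.69, 2.05, -3.59, -9.23, -14.87]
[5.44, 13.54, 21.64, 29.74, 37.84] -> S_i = 5.44 + 8.10*i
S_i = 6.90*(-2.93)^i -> [6.9, -20.22, 59.24, -173.56, 508.53]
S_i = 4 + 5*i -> [4, 9, 14, 19, 24]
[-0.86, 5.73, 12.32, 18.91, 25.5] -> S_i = -0.86 + 6.59*i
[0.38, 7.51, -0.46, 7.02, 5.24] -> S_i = Random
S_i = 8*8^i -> [8, 64, 512, 4096, 32768]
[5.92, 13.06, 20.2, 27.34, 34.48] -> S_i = 5.92 + 7.14*i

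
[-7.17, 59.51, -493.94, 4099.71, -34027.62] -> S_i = -7.17*(-8.30)^i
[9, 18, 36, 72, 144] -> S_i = 9*2^i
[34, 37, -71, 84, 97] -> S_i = Random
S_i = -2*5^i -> [-2, -10, -50, -250, -1250]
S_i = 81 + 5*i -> [81, 86, 91, 96, 101]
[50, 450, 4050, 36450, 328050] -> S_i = 50*9^i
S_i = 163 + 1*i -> [163, 164, 165, 166, 167]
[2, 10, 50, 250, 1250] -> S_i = 2*5^i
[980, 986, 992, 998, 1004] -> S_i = 980 + 6*i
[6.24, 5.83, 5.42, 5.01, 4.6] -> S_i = 6.24 + -0.41*i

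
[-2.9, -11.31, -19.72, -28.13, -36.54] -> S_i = -2.90 + -8.41*i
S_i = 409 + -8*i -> [409, 401, 393, 385, 377]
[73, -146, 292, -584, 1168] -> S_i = 73*-2^i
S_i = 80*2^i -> [80, 160, 320, 640, 1280]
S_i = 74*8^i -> [74, 592, 4736, 37888, 303104]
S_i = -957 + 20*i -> [-957, -937, -917, -897, -877]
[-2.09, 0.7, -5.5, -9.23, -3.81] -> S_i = Random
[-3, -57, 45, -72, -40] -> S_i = Random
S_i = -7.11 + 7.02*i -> [-7.11, -0.09, 6.93, 13.95, 20.97]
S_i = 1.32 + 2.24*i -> [1.32, 3.56, 5.8, 8.04, 10.28]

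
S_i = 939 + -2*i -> [939, 937, 935, 933, 931]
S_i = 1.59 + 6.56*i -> [1.59, 8.15, 14.71, 21.27, 27.83]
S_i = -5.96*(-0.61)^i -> [-5.96, 3.64, -2.22, 1.35, -0.83]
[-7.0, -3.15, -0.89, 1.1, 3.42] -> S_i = Random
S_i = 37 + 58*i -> [37, 95, 153, 211, 269]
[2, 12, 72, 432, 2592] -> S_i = 2*6^i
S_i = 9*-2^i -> [9, -18, 36, -72, 144]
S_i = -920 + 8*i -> [-920, -912, -904, -896, -888]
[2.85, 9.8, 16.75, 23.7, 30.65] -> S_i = 2.85 + 6.95*i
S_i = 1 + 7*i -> [1, 8, 15, 22, 29]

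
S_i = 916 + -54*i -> [916, 862, 808, 754, 700]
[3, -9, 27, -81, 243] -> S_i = 3*-3^i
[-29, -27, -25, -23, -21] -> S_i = -29 + 2*i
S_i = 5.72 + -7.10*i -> [5.72, -1.38, -8.48, -15.58, -22.68]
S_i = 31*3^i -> [31, 93, 279, 837, 2511]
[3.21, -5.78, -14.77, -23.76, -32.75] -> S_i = 3.21 + -8.99*i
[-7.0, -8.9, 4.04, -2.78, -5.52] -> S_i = Random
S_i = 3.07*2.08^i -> [3.07, 6.39, 13.28, 27.63, 57.46]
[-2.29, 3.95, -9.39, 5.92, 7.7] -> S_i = Random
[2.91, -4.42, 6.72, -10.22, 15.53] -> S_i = 2.91*(-1.52)^i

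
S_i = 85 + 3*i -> [85, 88, 91, 94, 97]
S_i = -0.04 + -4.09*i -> [-0.04, -4.13, -8.22, -12.31, -16.4]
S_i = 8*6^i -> [8, 48, 288, 1728, 10368]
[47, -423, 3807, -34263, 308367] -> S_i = 47*-9^i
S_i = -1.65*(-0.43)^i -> [-1.65, 0.71, -0.31, 0.13, -0.06]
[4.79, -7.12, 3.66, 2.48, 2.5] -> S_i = Random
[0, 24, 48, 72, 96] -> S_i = 0 + 24*i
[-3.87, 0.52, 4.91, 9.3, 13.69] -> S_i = -3.87 + 4.39*i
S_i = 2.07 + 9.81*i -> [2.07, 11.88, 21.69, 31.5, 41.31]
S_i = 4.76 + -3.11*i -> [4.76, 1.65, -1.46, -4.57, -7.68]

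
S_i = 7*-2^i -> [7, -14, 28, -56, 112]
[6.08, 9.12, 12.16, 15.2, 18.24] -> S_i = 6.08 + 3.04*i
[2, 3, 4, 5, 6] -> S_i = 2 + 1*i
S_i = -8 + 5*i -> [-8, -3, 2, 7, 12]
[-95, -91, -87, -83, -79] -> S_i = -95 + 4*i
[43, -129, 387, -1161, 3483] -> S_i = 43*-3^i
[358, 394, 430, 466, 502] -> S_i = 358 + 36*i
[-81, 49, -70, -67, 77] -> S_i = Random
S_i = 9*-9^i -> [9, -81, 729, -6561, 59049]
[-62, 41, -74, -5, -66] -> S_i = Random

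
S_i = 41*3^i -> [41, 123, 369, 1107, 3321]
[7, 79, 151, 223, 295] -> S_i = 7 + 72*i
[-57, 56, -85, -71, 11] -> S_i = Random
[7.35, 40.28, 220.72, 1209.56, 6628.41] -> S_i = 7.35*5.48^i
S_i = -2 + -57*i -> [-2, -59, -116, -173, -230]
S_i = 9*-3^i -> [9, -27, 81, -243, 729]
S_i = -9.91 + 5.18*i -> [-9.91, -4.73, 0.45, 5.63, 10.81]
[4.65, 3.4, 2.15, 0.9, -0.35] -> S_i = 4.65 + -1.25*i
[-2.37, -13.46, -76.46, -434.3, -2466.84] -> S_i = -2.37*5.68^i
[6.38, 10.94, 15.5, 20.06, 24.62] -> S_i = 6.38 + 4.56*i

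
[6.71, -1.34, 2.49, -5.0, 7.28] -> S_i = Random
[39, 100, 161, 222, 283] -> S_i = 39 + 61*i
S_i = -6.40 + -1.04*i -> [-6.4, -7.44, -8.48, -9.52, -10.56]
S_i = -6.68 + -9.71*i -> [-6.68, -16.39, -26.1, -35.81, -45.52]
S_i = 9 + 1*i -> [9, 10, 11, 12, 13]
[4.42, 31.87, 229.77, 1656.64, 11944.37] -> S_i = 4.42*7.21^i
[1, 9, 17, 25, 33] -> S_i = 1 + 8*i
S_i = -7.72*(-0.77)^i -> [-7.72, 5.94, -4.58, 3.52, -2.71]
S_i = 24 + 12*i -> [24, 36, 48, 60, 72]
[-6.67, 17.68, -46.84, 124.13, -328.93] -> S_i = -6.67*(-2.65)^i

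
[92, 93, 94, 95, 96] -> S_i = 92 + 1*i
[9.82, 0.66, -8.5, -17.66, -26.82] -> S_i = 9.82 + -9.16*i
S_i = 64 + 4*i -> [64, 68, 72, 76, 80]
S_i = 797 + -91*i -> [797, 706, 615, 524, 433]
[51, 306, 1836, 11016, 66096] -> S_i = 51*6^i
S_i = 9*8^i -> [9, 72, 576, 4608, 36864]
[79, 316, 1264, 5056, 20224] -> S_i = 79*4^i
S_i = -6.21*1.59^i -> [-6.21, -9.87, -15.7, -24.96, -39.69]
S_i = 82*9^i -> [82, 738, 6642, 59778, 538002]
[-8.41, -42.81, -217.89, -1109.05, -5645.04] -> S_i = -8.41*5.09^i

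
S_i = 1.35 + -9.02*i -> [1.35, -7.67, -16.69, -25.71, -34.73]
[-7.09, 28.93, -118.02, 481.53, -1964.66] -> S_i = -7.09*(-4.08)^i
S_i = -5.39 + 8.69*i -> [-5.39, 3.3, 11.99, 20.68, 29.37]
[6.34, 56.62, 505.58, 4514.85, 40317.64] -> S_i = 6.34*8.93^i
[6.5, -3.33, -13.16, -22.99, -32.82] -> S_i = 6.50 + -9.83*i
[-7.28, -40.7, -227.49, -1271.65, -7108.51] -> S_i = -7.28*5.59^i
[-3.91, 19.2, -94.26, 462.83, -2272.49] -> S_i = -3.91*(-4.91)^i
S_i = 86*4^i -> [86, 344, 1376, 5504, 22016]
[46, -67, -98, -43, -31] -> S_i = Random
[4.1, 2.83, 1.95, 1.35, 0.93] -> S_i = 4.10*0.69^i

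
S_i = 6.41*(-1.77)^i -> [6.41, -11.35, 20.08, -35.54, 62.91]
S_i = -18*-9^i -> [-18, 162, -1458, 13122, -118098]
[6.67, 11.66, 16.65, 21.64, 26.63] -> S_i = 6.67 + 4.99*i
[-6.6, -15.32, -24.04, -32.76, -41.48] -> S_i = -6.60 + -8.72*i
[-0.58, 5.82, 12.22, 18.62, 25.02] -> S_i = -0.58 + 6.40*i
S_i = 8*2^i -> [8, 16, 32, 64, 128]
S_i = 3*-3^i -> [3, -9, 27, -81, 243]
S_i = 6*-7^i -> [6, -42, 294, -2058, 14406]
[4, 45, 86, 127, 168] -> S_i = 4 + 41*i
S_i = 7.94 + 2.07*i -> [7.94, 10.01, 12.08, 14.15, 16.22]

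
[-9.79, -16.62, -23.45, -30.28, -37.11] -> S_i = -9.79 + -6.83*i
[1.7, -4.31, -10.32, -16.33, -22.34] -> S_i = 1.70 + -6.01*i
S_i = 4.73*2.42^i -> [4.73, 11.45, 27.7, 67.04, 162.23]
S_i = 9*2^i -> [9, 18, 36, 72, 144]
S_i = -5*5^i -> [-5, -25, -125, -625, -3125]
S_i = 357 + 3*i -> [357, 360, 363, 366, 369]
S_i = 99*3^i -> [99, 297, 891, 2673, 8019]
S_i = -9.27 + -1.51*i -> [-9.27, -10.78, -12.29, -13.8, -15.31]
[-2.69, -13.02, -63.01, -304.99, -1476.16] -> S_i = -2.69*4.84^i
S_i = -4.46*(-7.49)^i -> [-4.46, 33.41, -250.21, 1874.05, -14036.61]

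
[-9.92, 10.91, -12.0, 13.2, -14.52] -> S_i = -9.92*(-1.10)^i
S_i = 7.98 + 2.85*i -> [7.98, 10.83, 13.68, 16.53, 19.38]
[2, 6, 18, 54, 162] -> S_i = 2*3^i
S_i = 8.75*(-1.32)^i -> [8.75, -11.55, 15.25, -20.12, 26.56]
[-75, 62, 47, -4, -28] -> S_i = Random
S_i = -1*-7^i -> [-1, 7, -49, 343, -2401]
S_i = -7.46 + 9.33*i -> [-7.46, 1.87, 11.2, 20.53, 29.86]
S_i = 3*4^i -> [3, 12, 48, 192, 768]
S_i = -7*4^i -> [-7, -28, -112, -448, -1792]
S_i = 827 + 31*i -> [827, 858, 889, 920, 951]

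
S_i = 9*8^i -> [9, 72, 576, 4608, 36864]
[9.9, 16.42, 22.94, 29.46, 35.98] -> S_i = 9.90 + 6.52*i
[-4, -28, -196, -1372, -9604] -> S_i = -4*7^i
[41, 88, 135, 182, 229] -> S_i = 41 + 47*i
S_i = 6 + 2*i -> [6, 8, 10, 12, 14]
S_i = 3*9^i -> [3, 27, 243, 2187, 19683]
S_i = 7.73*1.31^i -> [7.73, 10.13, 13.27, 17.38, 22.76]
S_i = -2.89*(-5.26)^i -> [-2.89, 15.2, -79.96, 420.59, -2212.28]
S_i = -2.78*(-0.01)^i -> [-2.78, 0.03, -0.0, 0.0, -0.0]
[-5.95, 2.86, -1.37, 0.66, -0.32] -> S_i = -5.95*(-0.48)^i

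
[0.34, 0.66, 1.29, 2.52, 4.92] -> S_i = 0.34*1.95^i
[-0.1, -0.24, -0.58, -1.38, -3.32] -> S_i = -0.10*2.40^i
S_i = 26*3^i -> [26, 78, 234, 702, 2106]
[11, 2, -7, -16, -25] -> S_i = 11 + -9*i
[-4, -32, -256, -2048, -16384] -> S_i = -4*8^i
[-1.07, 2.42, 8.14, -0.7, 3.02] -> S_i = Random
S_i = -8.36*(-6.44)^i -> [-8.36, 53.84, -346.72, 2232.87, -14379.7]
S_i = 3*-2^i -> [3, -6, 12, -24, 48]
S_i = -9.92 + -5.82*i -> [-9.92, -15.74, -21.56, -27.38, -33.2]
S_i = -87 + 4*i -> [-87, -83, -79, -75, -71]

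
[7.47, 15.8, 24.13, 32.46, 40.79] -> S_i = 7.47 + 8.33*i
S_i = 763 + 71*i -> [763, 834, 905, 976, 1047]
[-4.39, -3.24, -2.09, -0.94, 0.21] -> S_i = -4.39 + 1.15*i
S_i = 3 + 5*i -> [3, 8, 13, 18, 23]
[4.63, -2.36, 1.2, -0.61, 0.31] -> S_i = 4.63*(-0.51)^i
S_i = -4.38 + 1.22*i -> [-4.38, -3.16, -1.94, -0.72, 0.5]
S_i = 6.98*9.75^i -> [6.98, 68.06, 663.54, 6469.48, 63077.41]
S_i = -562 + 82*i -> [-562, -480, -398, -316, -234]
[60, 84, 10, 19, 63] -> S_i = Random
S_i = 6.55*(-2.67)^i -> [6.55, -17.49, 46.69, -124.67, 332.88]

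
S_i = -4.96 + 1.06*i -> [-4.96, -3.9, -2.84, -1.78, -0.72]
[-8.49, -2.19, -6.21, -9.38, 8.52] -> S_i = Random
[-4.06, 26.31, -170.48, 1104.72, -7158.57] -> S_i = -4.06*(-6.48)^i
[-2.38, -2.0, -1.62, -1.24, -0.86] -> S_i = -2.38 + 0.38*i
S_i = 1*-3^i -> [1, -3, 9, -27, 81]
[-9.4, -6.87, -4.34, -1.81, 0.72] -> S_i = -9.40 + 2.53*i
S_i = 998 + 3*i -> [998, 1001, 1004, 1007, 1010]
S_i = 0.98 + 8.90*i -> [0.98, 9.88, 18.78, 27.68, 36.58]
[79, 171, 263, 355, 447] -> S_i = 79 + 92*i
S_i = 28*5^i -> [28, 140, 700, 3500, 17500]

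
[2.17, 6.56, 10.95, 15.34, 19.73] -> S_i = 2.17 + 4.39*i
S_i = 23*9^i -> [23, 207, 1863, 16767, 150903]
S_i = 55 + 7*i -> [55, 62, 69, 76, 83]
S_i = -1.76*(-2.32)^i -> [-1.76, 4.08, -9.47, 21.98, -50.99]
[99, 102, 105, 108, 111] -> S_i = 99 + 3*i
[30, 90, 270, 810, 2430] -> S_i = 30*3^i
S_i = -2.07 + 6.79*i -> [-2.07, 4.72, 11.51, 18.3, 25.09]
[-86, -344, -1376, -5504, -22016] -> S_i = -86*4^i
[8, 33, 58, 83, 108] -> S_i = 8 + 25*i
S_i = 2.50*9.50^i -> [2.5, 23.75, 225.62, 2143.44, 20362.66]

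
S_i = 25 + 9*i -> [25, 34, 43, 52, 61]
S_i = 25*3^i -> [25, 75, 225, 675, 2025]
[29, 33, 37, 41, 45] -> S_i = 29 + 4*i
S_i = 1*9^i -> [1, 9, 81, 729, 6561]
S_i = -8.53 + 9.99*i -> [-8.53, 1.46, 11.45, 21.44, 31.43]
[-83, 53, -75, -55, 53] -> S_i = Random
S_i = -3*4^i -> [-3, -12, -48, -192, -768]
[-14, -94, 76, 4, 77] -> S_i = Random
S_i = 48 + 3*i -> [48, 51, 54, 57, 60]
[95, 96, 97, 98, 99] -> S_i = 95 + 1*i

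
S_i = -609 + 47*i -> [-609, -562, -515, -468, -421]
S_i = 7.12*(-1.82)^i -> [7.12, -12.96, 23.58, -42.92, 78.12]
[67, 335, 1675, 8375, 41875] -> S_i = 67*5^i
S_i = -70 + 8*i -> [-70, -62, -54, -46, -38]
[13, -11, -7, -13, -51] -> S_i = Random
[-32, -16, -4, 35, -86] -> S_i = Random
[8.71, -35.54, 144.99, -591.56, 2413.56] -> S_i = 8.71*(-4.08)^i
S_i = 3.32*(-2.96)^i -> [3.32, -9.83, 29.09, -86.1, 254.86]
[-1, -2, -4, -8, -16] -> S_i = -1*2^i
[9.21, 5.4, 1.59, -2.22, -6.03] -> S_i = 9.21 + -3.81*i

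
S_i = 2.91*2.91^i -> [2.91, 8.47, 24.64, 71.71, 208.67]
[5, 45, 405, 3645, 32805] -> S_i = 5*9^i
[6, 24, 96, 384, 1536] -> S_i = 6*4^i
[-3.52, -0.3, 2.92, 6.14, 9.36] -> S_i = -3.52 + 3.22*i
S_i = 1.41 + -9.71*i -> [1.41, -8.3, -18.01, -27.72, -37.43]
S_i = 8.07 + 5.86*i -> [8.07, 13.93, 19.79, 25.65, 31.51]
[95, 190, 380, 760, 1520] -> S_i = 95*2^i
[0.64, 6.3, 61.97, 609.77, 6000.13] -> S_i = 0.64*9.84^i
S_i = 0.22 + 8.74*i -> [0.22, 8.96, 17.7, 26.44, 35.18]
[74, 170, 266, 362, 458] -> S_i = 74 + 96*i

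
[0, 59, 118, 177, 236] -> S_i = 0 + 59*i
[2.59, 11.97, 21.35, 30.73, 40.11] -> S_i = 2.59 + 9.38*i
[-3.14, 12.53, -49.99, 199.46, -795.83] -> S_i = -3.14*(-3.99)^i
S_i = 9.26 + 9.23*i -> [9.26, 18.49, 27.72, 36.95, 46.18]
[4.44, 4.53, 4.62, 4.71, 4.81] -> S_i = 4.44*1.02^i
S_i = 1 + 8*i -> [1, 9, 17, 25, 33]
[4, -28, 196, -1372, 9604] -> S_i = 4*-7^i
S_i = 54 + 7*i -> [54, 61, 68, 75, 82]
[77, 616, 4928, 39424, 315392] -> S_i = 77*8^i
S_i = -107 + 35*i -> [-107, -72, -37, -2, 33]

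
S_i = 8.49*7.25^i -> [8.49, 61.55, 446.26, 3235.35, 23456.31]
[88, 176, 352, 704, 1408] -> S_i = 88*2^i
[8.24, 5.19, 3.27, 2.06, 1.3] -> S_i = 8.24*0.63^i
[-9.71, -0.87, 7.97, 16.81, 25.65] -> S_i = -9.71 + 8.84*i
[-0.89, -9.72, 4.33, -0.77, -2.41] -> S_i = Random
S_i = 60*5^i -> [60, 300, 1500, 7500, 37500]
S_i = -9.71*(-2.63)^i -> [-9.71, 25.54, -67.16, 176.64, -464.56]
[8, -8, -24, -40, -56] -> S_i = 8 + -16*i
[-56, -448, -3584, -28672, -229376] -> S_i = -56*8^i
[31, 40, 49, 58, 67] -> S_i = 31 + 9*i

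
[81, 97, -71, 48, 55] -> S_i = Random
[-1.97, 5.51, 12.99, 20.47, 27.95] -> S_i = -1.97 + 7.48*i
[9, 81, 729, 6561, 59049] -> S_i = 9*9^i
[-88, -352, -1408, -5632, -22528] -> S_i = -88*4^i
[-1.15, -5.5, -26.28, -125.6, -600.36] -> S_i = -1.15*4.78^i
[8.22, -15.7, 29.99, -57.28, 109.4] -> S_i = 8.22*(-1.91)^i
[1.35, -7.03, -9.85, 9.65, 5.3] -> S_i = Random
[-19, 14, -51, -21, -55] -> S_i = Random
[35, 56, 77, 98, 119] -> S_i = 35 + 21*i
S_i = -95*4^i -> [-95, -380, -1520, -6080, -24320]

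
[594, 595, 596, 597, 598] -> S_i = 594 + 1*i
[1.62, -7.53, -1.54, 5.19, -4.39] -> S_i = Random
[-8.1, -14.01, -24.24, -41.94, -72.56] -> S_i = -8.10*1.73^i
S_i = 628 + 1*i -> [628, 629, 630, 631, 632]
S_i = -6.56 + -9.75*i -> [-6.56, -16.31, -26.06, -35.81, -45.56]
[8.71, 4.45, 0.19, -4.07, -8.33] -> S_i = 8.71 + -4.26*i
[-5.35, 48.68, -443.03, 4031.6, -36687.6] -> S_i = -5.35*(-9.10)^i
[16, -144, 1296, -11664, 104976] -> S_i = 16*-9^i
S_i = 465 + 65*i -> [465, 530, 595, 660, 725]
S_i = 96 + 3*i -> [96, 99, 102, 105, 108]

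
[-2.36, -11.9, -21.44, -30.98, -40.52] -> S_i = -2.36 + -9.54*i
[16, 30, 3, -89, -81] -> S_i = Random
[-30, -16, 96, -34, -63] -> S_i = Random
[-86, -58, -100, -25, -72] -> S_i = Random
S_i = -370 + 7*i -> [-370, -363, -356, -349, -342]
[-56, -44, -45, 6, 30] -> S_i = Random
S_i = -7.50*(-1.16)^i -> [-7.5, 8.7, -10.09, 11.71, -13.58]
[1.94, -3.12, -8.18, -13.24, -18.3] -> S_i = 1.94 + -5.06*i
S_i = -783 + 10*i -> [-783, -773, -763, -753, -743]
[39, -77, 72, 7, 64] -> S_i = Random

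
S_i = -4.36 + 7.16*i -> [-4.36, 2.8, 9.96, 17.12, 24.28]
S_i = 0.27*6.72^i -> [0.27, 1.81, 12.19, 81.94, 550.61]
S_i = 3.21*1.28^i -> [3.21, 4.11, 5.26, 6.73, 8.62]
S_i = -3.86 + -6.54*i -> [-3.86, -10.4, -16.94, -23.48, -30.02]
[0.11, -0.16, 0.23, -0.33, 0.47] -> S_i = 0.11*(-1.44)^i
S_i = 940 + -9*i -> [940, 931, 922, 913, 904]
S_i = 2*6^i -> [2, 12, 72, 432, 2592]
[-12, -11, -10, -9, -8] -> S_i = -12 + 1*i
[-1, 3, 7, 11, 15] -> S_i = -1 + 4*i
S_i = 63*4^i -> [63, 252, 1008, 4032, 16128]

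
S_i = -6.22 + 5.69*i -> [-6.22, -0.53, 5.16, 10.85, 16.54]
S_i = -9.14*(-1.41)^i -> [-9.14, 12.89, -18.17, 25.62, -36.13]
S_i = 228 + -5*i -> [228, 223, 218, 213, 208]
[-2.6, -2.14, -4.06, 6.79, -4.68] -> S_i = Random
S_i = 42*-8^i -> [42, -336, 2688, -21504, 172032]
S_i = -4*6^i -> [-4, -24, -144, -864, -5184]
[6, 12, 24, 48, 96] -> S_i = 6*2^i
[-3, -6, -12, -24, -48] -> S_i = -3*2^i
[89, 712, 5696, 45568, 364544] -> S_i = 89*8^i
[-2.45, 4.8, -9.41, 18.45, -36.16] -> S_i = -2.45*(-1.96)^i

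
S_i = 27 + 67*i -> [27, 94, 161, 228, 295]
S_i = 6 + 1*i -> [6, 7, 8, 9, 10]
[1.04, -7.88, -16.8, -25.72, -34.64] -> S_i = 1.04 + -8.92*i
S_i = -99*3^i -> [-99, -297, -891, -2673, -8019]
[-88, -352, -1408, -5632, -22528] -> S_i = -88*4^i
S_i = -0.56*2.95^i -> [-0.56, -1.65, -4.87, -14.38, -42.41]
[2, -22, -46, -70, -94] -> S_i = 2 + -24*i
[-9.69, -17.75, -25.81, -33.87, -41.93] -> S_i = -9.69 + -8.06*i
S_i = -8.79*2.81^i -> [-8.79, -24.7, -69.41, -195.03, -548.04]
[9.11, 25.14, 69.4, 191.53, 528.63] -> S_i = 9.11*2.76^i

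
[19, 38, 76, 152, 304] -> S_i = 19*2^i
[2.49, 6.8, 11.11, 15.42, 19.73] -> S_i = 2.49 + 4.31*i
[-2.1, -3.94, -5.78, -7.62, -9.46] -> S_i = -2.10 + -1.84*i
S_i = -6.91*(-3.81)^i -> [-6.91, 26.33, -100.31, 382.17, -1456.06]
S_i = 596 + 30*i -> [596, 626, 656, 686, 716]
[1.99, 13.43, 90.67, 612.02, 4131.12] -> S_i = 1.99*6.75^i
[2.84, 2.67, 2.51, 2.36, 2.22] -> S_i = 2.84*0.94^i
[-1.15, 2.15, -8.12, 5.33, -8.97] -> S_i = Random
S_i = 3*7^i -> [3, 21, 147, 1029, 7203]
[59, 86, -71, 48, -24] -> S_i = Random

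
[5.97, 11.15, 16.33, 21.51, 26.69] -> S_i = 5.97 + 5.18*i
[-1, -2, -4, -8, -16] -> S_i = -1*2^i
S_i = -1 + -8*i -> [-1, -9, -17, -25, -33]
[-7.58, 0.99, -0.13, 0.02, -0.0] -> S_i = -7.58*(-0.13)^i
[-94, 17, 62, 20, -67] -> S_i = Random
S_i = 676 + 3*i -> [676, 679, 682, 685, 688]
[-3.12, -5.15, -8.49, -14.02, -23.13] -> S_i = -3.12*1.65^i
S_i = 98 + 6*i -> [98, 104, 110, 116, 122]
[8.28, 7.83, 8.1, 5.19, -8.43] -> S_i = Random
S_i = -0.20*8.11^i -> [-0.2, -1.62, -13.15, -106.68, -865.19]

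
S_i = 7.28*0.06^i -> [7.28, 0.44, 0.03, 0.0, 0.0]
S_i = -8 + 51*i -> [-8, 43, 94, 145, 196]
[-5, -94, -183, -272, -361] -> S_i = -5 + -89*i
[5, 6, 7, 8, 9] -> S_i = 5 + 1*i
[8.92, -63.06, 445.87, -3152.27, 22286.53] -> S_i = 8.92*(-7.07)^i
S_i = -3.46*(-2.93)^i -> [-3.46, 10.14, -29.7, 87.03, -255.0]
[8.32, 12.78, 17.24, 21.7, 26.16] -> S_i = 8.32 + 4.46*i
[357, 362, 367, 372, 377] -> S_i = 357 + 5*i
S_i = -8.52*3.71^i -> [-8.52, -31.61, -117.27, -435.07, -1614.12]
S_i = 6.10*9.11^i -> [6.1, 55.57, 506.25, 4611.95, 42014.9]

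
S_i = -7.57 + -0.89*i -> [-7.57, -8.46, -9.35, -10.24, -11.13]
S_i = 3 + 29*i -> [3, 32, 61, 90, 119]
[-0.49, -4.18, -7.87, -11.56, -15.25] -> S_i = -0.49 + -3.69*i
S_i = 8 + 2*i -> [8, 10, 12, 14, 16]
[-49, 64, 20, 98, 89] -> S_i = Random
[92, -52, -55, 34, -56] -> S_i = Random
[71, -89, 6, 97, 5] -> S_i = Random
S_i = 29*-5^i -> [29, -145, 725, -3625, 18125]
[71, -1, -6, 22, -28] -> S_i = Random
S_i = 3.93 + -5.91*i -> [3.93, -1.98, -7.89, -13.8, -19.71]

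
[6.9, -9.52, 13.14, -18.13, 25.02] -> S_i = 6.90*(-1.38)^i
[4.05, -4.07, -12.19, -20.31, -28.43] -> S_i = 4.05 + -8.12*i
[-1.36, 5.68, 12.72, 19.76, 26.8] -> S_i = -1.36 + 7.04*i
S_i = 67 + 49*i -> [67, 116, 165, 214, 263]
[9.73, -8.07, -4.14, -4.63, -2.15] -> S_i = Random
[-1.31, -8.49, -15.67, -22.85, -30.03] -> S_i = -1.31 + -7.18*i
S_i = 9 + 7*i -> [9, 16, 23, 30, 37]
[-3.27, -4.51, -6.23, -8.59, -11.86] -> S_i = -3.27*1.38^i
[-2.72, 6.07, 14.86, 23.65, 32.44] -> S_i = -2.72 + 8.79*i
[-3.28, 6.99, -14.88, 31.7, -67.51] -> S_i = -3.28*(-2.13)^i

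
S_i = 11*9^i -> [11, 99, 891, 8019, 72171]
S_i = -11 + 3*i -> [-11, -8, -5, -2, 1]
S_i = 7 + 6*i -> [7, 13, 19, 25, 31]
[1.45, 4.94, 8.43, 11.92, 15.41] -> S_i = 1.45 + 3.49*i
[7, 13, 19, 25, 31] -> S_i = 7 + 6*i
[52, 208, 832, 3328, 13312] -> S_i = 52*4^i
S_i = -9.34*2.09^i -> [-9.34, -19.52, -40.8, -85.27, -178.21]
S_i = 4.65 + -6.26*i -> [4.65, -1.61, -7.87, -14.13, -20.39]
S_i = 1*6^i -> [1, 6, 36, 216, 1296]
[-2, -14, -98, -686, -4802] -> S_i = -2*7^i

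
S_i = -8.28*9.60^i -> [-8.28, -79.49, -763.08, -7325.61, -70325.9]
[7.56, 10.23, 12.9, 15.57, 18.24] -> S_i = 7.56 + 2.67*i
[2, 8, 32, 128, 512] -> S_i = 2*4^i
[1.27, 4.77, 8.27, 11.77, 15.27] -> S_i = 1.27 + 3.50*i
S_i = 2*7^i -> [2, 14, 98, 686, 4802]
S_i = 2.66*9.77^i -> [2.66, 25.99, 253.9, 2480.65, 24235.94]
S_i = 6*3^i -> [6, 18, 54, 162, 486]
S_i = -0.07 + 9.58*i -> [-0.07, 9.51, 19.09, 28.67, 38.25]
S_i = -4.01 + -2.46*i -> [-4.01, -6.47, -8.93, -11.39, -13.85]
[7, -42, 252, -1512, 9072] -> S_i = 7*-6^i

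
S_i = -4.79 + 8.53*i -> [-4.79, 3.74, 12.27, 20.8, 29.33]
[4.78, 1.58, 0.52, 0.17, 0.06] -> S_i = 4.78*0.33^i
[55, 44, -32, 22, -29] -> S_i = Random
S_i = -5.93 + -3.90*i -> [-5.93, -9.83, -13.73, -17.63, -21.53]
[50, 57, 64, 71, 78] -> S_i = 50 + 7*i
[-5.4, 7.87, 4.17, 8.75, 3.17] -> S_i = Random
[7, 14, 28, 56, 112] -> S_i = 7*2^i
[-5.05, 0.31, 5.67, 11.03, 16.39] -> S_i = -5.05 + 5.36*i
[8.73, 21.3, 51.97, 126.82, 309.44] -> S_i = 8.73*2.44^i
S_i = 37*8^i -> [37, 296, 2368, 18944, 151552]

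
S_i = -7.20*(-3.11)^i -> [-7.2, 22.39, -69.64, 216.58, -673.56]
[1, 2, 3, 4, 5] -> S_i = 1 + 1*i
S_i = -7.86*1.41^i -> [-7.86, -11.08, -15.63, -22.03, -31.07]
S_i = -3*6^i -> [-3, -18, -108, -648, -3888]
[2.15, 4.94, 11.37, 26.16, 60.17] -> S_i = 2.15*2.30^i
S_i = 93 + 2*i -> [93, 95, 97, 99, 101]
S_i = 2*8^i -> [2, 16, 128, 1024, 8192]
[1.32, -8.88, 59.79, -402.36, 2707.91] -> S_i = 1.32*(-6.73)^i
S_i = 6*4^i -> [6, 24, 96, 384, 1536]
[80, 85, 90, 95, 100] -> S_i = 80 + 5*i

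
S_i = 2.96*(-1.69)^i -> [2.96, -5.0, 8.45, -14.29, 24.15]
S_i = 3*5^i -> [3, 15, 75, 375, 1875]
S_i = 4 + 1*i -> [4, 5, 6, 7, 8]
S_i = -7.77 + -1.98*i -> [-7.77, -9.75, -11.73, -13.71, -15.69]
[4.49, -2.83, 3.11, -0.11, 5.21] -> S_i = Random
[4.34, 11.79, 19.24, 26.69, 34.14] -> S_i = 4.34 + 7.45*i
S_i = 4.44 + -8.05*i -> [4.44, -3.61, -11.66, -19.71, -27.76]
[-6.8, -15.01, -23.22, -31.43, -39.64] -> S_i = -6.80 + -8.21*i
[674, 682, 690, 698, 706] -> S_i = 674 + 8*i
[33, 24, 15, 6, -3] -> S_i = 33 + -9*i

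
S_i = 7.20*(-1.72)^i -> [7.2, -12.38, 21.3, -36.64, 63.02]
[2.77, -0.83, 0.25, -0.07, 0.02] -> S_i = 2.77*(-0.30)^i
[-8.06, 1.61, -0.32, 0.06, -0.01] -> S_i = -8.06*(-0.20)^i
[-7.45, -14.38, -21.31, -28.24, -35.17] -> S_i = -7.45 + -6.93*i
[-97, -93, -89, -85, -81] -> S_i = -97 + 4*i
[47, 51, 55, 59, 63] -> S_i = 47 + 4*i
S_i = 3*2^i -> [3, 6, 12, 24, 48]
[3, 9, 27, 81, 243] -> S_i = 3*3^i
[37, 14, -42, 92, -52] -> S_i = Random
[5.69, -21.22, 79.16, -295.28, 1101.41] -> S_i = 5.69*(-3.73)^i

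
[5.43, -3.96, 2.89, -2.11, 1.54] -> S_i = 5.43*(-0.73)^i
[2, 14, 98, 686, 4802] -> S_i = 2*7^i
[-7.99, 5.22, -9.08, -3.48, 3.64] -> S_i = Random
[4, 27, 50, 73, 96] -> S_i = 4 + 23*i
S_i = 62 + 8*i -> [62, 70, 78, 86, 94]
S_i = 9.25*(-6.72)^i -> [9.25, -62.16, 417.72, -2807.05, 18863.35]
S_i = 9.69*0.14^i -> [9.69, 1.36, 0.19, 0.03, 0.0]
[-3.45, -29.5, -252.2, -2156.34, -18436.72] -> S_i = -3.45*8.55^i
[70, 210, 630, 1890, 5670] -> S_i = 70*3^i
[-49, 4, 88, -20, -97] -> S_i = Random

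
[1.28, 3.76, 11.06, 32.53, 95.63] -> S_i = 1.28*2.94^i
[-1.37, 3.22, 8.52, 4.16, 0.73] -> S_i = Random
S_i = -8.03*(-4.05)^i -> [-8.03, 32.52, -131.71, 533.43, -2160.41]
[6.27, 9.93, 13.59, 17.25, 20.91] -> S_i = 6.27 + 3.66*i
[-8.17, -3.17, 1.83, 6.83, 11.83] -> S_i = -8.17 + 5.00*i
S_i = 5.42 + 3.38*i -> [5.42, 8.8, 12.18, 15.56, 18.94]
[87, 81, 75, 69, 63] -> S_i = 87 + -6*i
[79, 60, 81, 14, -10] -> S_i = Random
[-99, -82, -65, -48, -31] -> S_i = -99 + 17*i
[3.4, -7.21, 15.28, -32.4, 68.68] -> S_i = 3.40*(-2.12)^i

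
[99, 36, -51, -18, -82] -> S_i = Random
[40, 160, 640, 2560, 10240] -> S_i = 40*4^i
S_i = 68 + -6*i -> [68, 62, 56, 50, 44]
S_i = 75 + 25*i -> [75, 100, 125, 150, 175]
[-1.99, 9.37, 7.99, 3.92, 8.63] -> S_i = Random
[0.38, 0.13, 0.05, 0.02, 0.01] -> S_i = 0.38*0.35^i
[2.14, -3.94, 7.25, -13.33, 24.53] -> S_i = 2.14*(-1.84)^i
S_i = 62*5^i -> [62, 310, 1550, 7750, 38750]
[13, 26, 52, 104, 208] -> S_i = 13*2^i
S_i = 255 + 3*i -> [255, 258, 261, 264, 267]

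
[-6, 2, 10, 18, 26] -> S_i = -6 + 8*i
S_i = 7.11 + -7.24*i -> [7.11, -0.13, -7.37, -14.61, -21.85]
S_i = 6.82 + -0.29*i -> [6.82, 6.53, 6.24, 5.95, 5.66]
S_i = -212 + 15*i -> [-212, -197, -182, -167, -152]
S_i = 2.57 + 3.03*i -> [2.57, 5.6, 8.63, 11.66, 14.69]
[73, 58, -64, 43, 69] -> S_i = Random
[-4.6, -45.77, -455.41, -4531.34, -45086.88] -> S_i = -4.60*9.95^i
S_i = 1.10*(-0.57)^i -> [1.1, -0.63, 0.36, -0.2, 0.12]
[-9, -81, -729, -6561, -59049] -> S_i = -9*9^i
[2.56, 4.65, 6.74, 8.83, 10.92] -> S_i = 2.56 + 2.09*i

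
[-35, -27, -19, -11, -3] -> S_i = -35 + 8*i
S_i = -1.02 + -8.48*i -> [-1.02, -9.5, -17.98, -26.46, -34.94]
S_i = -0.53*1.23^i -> [-0.53, -0.65, -0.8, -0.99, -1.21]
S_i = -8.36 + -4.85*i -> [-8.36, -13.21, -18.06, -22.91, -27.76]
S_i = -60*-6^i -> [-60, 360, -2160, 12960, -77760]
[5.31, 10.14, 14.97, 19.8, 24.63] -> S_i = 5.31 + 4.83*i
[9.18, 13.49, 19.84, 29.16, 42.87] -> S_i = 9.18*1.47^i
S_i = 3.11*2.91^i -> [3.11, 9.05, 26.34, 76.64, 223.01]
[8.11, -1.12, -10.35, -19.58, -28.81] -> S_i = 8.11 + -9.23*i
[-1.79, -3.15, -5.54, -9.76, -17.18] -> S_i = -1.79*1.76^i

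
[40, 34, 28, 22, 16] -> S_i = 40 + -6*i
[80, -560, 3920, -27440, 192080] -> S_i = 80*-7^i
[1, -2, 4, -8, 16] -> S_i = 1*-2^i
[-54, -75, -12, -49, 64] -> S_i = Random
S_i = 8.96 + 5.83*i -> [8.96, 14.79, 20.62, 26.45, 32.28]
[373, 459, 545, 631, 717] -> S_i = 373 + 86*i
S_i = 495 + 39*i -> [495, 534, 573, 612, 651]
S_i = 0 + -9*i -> [0, -9, -18, -27, -36]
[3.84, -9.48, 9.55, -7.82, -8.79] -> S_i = Random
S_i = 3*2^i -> [3, 6, 12, 24, 48]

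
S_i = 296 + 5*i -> [296, 301, 306, 311, 316]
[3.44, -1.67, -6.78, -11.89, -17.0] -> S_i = 3.44 + -5.11*i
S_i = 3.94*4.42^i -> [3.94, 17.41, 76.97, 340.22, 1503.78]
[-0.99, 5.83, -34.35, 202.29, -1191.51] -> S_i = -0.99*(-5.89)^i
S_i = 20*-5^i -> [20, -100, 500, -2500, 12500]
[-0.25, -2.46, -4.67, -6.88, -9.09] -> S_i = -0.25 + -2.21*i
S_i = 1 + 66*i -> [1, 67, 133, 199, 265]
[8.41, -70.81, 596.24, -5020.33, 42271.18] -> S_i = 8.41*(-8.42)^i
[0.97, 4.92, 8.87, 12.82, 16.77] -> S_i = 0.97 + 3.95*i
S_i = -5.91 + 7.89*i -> [-5.91, 1.98, 9.87, 17.76, 25.65]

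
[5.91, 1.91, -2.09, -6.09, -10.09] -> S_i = 5.91 + -4.00*i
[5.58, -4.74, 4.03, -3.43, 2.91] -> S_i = 5.58*(-0.85)^i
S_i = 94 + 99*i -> [94, 193, 292, 391, 490]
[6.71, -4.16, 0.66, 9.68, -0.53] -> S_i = Random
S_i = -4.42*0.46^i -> [-4.42, -2.03, -0.94, -0.43, -0.2]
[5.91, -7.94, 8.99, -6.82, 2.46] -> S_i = Random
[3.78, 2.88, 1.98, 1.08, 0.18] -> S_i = 3.78 + -0.90*i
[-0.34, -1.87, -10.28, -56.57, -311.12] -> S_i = -0.34*5.50^i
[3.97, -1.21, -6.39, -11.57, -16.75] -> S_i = 3.97 + -5.18*i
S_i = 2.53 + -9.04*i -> [2.53, -6.51, -15.55, -24.59, -33.63]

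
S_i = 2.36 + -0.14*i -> [2.36, 2.22, 2.08, 1.94, 1.8]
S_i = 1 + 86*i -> [1, 87, 173, 259, 345]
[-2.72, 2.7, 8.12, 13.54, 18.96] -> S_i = -2.72 + 5.42*i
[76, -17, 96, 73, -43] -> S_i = Random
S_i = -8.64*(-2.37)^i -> [-8.64, 20.48, -48.53, 115.02, -272.59]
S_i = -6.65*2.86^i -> [-6.65, -19.02, -54.39, -155.57, -444.92]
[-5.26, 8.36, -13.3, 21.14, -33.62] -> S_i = -5.26*(-1.59)^i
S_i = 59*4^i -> [59, 236, 944, 3776, 15104]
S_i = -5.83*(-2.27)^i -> [-5.83, 13.23, -30.04, 68.19, -154.8]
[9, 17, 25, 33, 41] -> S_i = 9 + 8*i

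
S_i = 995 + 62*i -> [995, 1057, 1119, 1181, 1243]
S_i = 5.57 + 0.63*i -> [5.57, 6.2, 6.83, 7.46, 8.09]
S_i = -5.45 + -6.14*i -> [-5.45, -11.59, -17.73, -23.87, -30.01]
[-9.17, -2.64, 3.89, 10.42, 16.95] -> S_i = -9.17 + 6.53*i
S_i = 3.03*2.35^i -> [3.03, 7.12, 16.73, 39.32, 92.41]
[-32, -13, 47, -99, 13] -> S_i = Random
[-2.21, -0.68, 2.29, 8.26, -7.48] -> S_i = Random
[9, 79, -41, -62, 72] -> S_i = Random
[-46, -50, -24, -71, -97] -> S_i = Random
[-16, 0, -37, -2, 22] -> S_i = Random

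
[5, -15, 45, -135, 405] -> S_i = 5*-3^i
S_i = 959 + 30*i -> [959, 989, 1019, 1049, 1079]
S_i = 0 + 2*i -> [0, 2, 4, 6, 8]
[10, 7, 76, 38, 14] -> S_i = Random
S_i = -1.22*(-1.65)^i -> [-1.22, 2.01, -3.32, 5.48, -9.04]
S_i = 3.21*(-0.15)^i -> [3.21, -0.48, 0.07, -0.01, 0.0]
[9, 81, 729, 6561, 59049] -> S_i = 9*9^i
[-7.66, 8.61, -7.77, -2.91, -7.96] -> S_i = Random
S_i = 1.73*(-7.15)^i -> [1.73, -12.37, 88.44, -632.36, 4521.37]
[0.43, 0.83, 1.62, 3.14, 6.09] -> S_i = 0.43*1.94^i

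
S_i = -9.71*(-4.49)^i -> [-9.71, 43.6, -195.75, 878.94, -3946.43]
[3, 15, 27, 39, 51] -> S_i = 3 + 12*i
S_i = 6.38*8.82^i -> [6.38, 56.27, 496.32, 4377.5, 38609.57]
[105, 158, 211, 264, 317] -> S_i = 105 + 53*i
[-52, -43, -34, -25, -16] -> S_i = -52 + 9*i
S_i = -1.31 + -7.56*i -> [-1.31, -8.87, -16.43, -23.99, -31.55]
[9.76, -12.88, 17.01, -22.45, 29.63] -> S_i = 9.76*(-1.32)^i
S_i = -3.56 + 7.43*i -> [-3.56, 3.87, 11.3, 18.73, 26.16]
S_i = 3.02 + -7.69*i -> [3.02, -4.67, -12.36, -20.05, -27.74]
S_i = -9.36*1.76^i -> [-9.36, -16.47, -28.99, -51.03, -89.81]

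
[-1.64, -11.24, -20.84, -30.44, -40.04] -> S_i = -1.64 + -9.60*i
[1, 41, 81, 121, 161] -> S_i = 1 + 40*i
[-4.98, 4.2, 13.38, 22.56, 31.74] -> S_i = -4.98 + 9.18*i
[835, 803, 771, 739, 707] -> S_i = 835 + -32*i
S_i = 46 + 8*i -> [46, 54, 62, 70, 78]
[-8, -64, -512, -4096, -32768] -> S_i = -8*8^i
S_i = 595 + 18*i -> [595, 613, 631, 649, 667]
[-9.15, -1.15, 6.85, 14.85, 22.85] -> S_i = -9.15 + 8.00*i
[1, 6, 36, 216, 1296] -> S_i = 1*6^i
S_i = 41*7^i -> [41, 287, 2009, 14063, 98441]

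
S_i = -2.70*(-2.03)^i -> [-2.7, 5.48, -11.13, 22.59, -45.85]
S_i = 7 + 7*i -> [7, 14, 21, 28, 35]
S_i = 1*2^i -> [1, 2, 4, 8, 16]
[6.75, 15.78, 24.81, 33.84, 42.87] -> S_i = 6.75 + 9.03*i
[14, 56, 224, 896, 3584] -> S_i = 14*4^i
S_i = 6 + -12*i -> [6, -6, -18, -30, -42]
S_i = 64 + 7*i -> [64, 71, 78, 85, 92]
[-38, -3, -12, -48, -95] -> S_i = Random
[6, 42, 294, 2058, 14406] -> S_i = 6*7^i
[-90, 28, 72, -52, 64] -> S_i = Random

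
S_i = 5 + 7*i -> [5, 12, 19, 26, 33]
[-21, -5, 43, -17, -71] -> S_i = Random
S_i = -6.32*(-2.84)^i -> [-6.32, 17.95, -50.97, 144.77, -411.14]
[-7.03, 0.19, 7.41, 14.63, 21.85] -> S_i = -7.03 + 7.22*i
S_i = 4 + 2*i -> [4, 6, 8, 10, 12]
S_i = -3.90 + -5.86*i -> [-3.9, -9.76, -15.62, -21.48, -27.34]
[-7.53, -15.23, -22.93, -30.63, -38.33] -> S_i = -7.53 + -7.70*i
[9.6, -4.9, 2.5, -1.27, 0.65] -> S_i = 9.60*(-0.51)^i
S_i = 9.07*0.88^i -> [9.07, 7.98, 7.02, 6.18, 5.44]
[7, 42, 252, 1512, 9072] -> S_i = 7*6^i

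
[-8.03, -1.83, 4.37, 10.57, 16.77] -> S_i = -8.03 + 6.20*i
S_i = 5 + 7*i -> [5, 12, 19, 26, 33]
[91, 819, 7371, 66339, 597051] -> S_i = 91*9^i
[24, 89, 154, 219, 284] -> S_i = 24 + 65*i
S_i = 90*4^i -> [90, 360, 1440, 5760, 23040]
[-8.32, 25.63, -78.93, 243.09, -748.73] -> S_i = -8.32*(-3.08)^i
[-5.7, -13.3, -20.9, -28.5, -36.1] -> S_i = -5.70 + -7.60*i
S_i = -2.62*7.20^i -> [-2.62, -18.86, -135.82, -977.91, -7040.95]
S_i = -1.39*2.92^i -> [-1.39, -4.06, -11.85, -34.61, -101.05]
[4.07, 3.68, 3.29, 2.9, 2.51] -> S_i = 4.07 + -0.39*i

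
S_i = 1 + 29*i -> [1, 30, 59, 88, 117]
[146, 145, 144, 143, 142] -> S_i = 146 + -1*i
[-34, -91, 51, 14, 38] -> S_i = Random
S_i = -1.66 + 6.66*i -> [-1.66, 5.0, 11.66, 18.32, 24.98]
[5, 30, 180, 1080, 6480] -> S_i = 5*6^i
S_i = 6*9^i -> [6, 54, 486, 4374, 39366]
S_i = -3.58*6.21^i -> [-3.58, -22.23, -138.06, -857.35, -5324.14]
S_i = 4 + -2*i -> [4, 2, 0, -2, -4]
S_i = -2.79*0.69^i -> [-2.79, -1.93, -1.33, -0.92, -0.63]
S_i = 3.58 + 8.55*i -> [3.58, 12.13, 20.68, 29.23, 37.78]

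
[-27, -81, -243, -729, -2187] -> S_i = -27*3^i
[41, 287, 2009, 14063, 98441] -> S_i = 41*7^i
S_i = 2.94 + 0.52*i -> [2.94, 3.46, 3.98, 4.5, 5.02]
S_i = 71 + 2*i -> [71, 73, 75, 77, 79]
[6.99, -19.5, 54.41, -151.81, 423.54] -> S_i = 6.99*(-2.79)^i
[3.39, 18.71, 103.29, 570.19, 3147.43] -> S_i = 3.39*5.52^i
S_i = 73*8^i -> [73, 584, 4672, 37376, 299008]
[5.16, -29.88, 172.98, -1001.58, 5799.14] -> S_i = 5.16*(-5.79)^i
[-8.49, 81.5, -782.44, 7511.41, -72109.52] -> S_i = -8.49*(-9.60)^i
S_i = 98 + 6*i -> [98, 104, 110, 116, 122]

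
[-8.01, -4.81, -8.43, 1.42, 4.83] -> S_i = Random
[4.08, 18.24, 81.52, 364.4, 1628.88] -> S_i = 4.08*4.47^i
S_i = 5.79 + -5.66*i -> [5.79, 0.13, -5.53, -11.19, -16.85]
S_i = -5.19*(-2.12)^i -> [-5.19, 11.0, -23.33, 49.45, -104.84]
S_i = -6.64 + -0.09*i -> [-6.64, -6.73, -6.82, -6.91, -7.0]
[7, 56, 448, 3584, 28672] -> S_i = 7*8^i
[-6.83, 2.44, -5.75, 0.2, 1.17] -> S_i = Random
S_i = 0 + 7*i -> [0, 7, 14, 21, 28]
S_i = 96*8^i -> [96, 768, 6144, 49152, 393216]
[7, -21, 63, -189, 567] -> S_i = 7*-3^i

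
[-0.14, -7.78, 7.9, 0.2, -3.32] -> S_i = Random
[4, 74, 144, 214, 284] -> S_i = 4 + 70*i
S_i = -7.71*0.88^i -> [-7.71, -6.78, -5.97, -5.25, -4.62]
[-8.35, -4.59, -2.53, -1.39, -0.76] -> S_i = -8.35*0.55^i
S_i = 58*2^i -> [58, 116, 232, 464, 928]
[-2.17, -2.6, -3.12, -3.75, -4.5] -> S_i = -2.17*1.20^i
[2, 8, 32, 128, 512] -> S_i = 2*4^i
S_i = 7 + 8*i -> [7, 15, 23, 31, 39]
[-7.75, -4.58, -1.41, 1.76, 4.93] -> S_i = -7.75 + 3.17*i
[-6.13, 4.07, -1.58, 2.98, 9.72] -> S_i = Random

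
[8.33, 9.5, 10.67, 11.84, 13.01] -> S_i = 8.33 + 1.17*i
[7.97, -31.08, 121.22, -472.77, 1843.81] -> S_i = 7.97*(-3.90)^i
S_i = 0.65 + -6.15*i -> [0.65, -5.5, -11.65, -17.8, -23.95]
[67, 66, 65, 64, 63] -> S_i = 67 + -1*i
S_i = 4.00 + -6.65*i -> [4.0, -2.65, -9.3, -15.95, -22.6]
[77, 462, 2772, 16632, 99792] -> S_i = 77*6^i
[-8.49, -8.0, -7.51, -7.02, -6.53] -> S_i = -8.49 + 0.49*i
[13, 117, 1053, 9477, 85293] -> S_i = 13*9^i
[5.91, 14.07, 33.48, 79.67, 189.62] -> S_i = 5.91*2.38^i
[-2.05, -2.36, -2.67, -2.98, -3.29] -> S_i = -2.05 + -0.31*i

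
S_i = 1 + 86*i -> [1, 87, 173, 259, 345]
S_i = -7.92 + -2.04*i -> [-7.92, -9.96, -12.0, -14.04, -16.08]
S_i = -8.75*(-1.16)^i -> [-8.75, 10.15, -11.77, 13.66, -15.84]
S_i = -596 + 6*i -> [-596, -590, -584, -578, -572]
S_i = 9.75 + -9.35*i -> [9.75, 0.4, -8.95, -18.3, -27.65]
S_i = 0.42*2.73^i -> [0.42, 1.15, 3.13, 8.55, 23.33]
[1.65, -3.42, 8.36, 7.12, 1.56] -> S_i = Random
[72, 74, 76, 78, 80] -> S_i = 72 + 2*i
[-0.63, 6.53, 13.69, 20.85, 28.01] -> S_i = -0.63 + 7.16*i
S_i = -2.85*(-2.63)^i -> [-2.85, 7.5, -19.71, 51.85, -136.35]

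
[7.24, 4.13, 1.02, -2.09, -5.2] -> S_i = 7.24 + -3.11*i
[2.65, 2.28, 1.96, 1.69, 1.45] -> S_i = 2.65*0.86^i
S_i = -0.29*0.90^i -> [-0.29, -0.26, -0.23, -0.21, -0.19]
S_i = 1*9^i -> [1, 9, 81, 729, 6561]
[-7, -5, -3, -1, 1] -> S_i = -7 + 2*i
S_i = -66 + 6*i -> [-66, -60, -54, -48, -42]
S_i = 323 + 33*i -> [323, 356, 389, 422, 455]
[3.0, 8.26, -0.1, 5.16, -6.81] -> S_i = Random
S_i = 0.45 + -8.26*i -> [0.45, -7.81, -16.07, -24.33, -32.59]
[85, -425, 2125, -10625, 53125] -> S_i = 85*-5^i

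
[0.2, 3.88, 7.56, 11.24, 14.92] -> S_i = 0.20 + 3.68*i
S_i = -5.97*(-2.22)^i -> [-5.97, 13.25, -29.42, 65.32, -145.01]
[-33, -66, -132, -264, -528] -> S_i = -33*2^i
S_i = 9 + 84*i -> [9, 93, 177, 261, 345]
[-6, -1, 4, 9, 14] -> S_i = -6 + 5*i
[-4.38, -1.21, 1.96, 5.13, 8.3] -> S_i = -4.38 + 3.17*i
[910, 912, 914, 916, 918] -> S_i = 910 + 2*i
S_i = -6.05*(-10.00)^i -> [-6.05, 60.5, -605.0, 6050.0, -60500.0]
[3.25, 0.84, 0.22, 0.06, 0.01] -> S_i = 3.25*0.26^i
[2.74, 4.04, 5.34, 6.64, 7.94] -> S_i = 2.74 + 1.30*i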